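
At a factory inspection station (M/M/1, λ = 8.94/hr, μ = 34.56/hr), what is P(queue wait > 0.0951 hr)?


ρ = 8.94/34.56 = 0.2587
P(Wq > t) = ρ·e^{−(μ−λ)t} = 0.2587·e^{−2.4365}
= 0.2587·0.087470 = 0.022627

Final: 0.022627


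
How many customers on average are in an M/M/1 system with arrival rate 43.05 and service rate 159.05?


ρ = λ/μ = 43.05/159.05 = 0.2707
L = ρ/(1−ρ) = 0.2707/(1 − 0.2707) = 0.2707/0.7293 = 0.3711

Final: 0.3711


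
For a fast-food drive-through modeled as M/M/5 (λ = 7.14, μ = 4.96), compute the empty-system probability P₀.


a = λ/μ = 7.14/4.96 = 1.4395; ρ = a/c = 0.2879
Σ_{k=0}^{4} a^k/k! (terms k=0..4) = 1.00000 + 1.43952 + 1.03610 + 0.49716 + 0.17892 = 4.15170
Tail: a^5/(5!(1−ρ)) = 6.18134/(120·0.7121) = 0.07234
P₀ = 1/(4.15170 + 0.07234) = 1/4.22404 = 0.236740

Final: 0.236740


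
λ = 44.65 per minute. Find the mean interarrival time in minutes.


Mean interarrival time = 1/λ = 1/44.65 minute = 0.02240 minute
In minutes: 0.02240 × 1 = 0.02240 min

Final: 0.02240 min


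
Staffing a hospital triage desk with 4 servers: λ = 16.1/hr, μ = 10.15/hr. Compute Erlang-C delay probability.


a = λ/μ = 1.5862; ρ = a/4 = 0.3966
P₀ = 0.202163 (from M/M/c formula)
C(c,a) = [a^c/(c!(1−ρ))]·P₀ = [6.33052/(24·0.6034)]·0.202163
= 0.43711·0.202163 = 0.088367

Final: 0.088367


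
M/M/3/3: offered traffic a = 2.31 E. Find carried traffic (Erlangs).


B(3,2.31) = 0.255762 (Erlang-B)
Carried load = a(1 − B) = 2.31·(1 − 0.255762) = 2.31·0.744238 = 1.7192 E

Final: 1.7192 Erlangs


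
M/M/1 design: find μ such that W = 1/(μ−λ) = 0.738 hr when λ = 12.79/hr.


W = 1/(μ−λ) ⇒ μ − λ = 1/W = 1/0.738 = 1.3550
μ = λ + 1/W = 12.79 + 1.3550 = 14.1450 per hr

Final: 14.1450 /hr


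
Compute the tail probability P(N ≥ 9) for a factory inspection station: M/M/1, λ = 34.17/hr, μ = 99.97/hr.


ρ = 34.17/99.97 = 0.3418
P(N ≥ n) = ρ^n = 0.3418^9 = 0.00006368

Final: 0.00006368


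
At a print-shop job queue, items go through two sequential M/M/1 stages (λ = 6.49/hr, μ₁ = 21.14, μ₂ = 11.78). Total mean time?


Each node sees arrival rate λ = 6.49/hr (tandem ⇒ throughput preserved).
W₁ = 1/(μ₁−λ) = 1/(21.14−6.49) = 0.06826 hr
W₂ = 1/(μ₂−λ) = 1/(11.78−6.49) = 0.18904 hr
W_total = W₁ + W₂ = 0.06826 + 0.18904 = 0.25730 hr

Final: 0.25730 hr


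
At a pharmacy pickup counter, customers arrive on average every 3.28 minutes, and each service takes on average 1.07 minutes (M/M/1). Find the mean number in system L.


λ = 60/3.28 = 18.2927 /hr
μ = 60/1.07 = 56.0748 /hr
ρ = λ/μ = 18.2927/56.0748 = 0.3262
L = ρ/(1−ρ) = 0.3262/0.6738 = 0.4842

Final: 0.4842


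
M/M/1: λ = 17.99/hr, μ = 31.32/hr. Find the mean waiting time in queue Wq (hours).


ρ = 17.99/31.32 = 0.5744
Wq = ρ/(μ−λ) = 0.5744/(31.32 − 17.99) = 0.5744/13.33 = 0.04309 hr

Final: 0.04309 hr


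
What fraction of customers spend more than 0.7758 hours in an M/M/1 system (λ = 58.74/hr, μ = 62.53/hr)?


W ~ Exponential(μ−λ) for M/M/1.
μ − λ = 62.53 − 58.74 = 3.7900
P(W > t) = e^{−(μ−λ)t} = e^{−2.9403} = 0.052851

Final: 0.052851


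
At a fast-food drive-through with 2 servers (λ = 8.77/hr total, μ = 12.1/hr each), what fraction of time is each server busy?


ρ = λ/(cμ) = 8.77/(2·12.1) = 8.77/24.20 = 0.3624

Final: 0.3624


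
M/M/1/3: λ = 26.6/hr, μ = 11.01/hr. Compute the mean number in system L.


ρ = 26.6/11.01 = 2.4160
L = ρ[1 − (K+1)ρ^K + Kρ^(K+1)] / [(1−ρ)(1−ρ^(K+1))]
Numerator: 2.4160·(1 − 4·14.102073 + 3·34.070403) = 113.075169
Denominator: (-1.4160)·(-33.070403) = 46.827210
L = 113.075169/46.827210 = 2.4147

Final: 2.4147


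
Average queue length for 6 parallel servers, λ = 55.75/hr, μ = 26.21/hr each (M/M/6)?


a = λ/μ = 2.1271; ρ = a/6 = 0.3545
P₀ = 0.118932
Lq = P₀·a^c·ρ / (c!·(1−ρ)²) = 0.118932·92.61197·0.3545/(720·0.41666)
= 0.01302

Final: 0.01302


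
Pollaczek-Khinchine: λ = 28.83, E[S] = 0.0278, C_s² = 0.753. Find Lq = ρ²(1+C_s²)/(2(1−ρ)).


ρ = λ·E[S] = 28.83·0.0278 = 0.8015
Lq = ρ²(1+C_s²)/(2(1−ρ)) = 0.6424·(1+0.753)/(2·0.1985)
= 0.6424·1.7530/0.3971 = 2.83605

Final: 2.83605


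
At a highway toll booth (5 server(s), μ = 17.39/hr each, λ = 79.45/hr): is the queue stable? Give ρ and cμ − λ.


Total capacity cμ = 5·17.39 = 86.95/hr
ρ = λ/(cμ) = 79.45/86.95 = 0.9137
Stable ⇔ ρ < 1: YES
Spare capacity = cμ − λ = 86.95 − 79.45 = 7.50/hr

Final: ρ = 0.9137; stable; margin = 7.50/hr


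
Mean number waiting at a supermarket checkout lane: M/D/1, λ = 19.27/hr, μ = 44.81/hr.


ρ = 19.27/44.81 = 0.4300
M/D/1: Lq = ρ²/(2(1−ρ)) = 0.1849/(2·0.5700) = 0.16223

Final: 0.16223


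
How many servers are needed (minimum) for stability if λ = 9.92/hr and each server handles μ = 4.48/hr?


Stability requires cμ > λ ⇔ c > λ/μ.
λ/μ = 9.92/4.48 = 2.2143
Minimum integer c = ⌊2.2143⌋ + 1 = 3
Check: 3·4.48 = 13.44 > 9.92, while 2·4.48 = 8.96 ≤ 9.92

Final: 3 servers


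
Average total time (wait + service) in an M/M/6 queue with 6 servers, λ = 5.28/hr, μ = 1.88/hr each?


a = 2.8085; ρ = 0.4681; P₀ = 0.059615
Lq = P₀·a^c·ρ/(c!(1−ρ)²) = 0.06722
Wq = Lq/λ = 0.06722/5.28 = 0.01273 hr
W = Wq + 1/μ = 0.01273 + 0.53191 = 0.54465 hr

Final: 0.54465 hr


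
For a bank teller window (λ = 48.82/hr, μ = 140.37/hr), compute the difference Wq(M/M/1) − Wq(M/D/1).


ρ = 48.82/140.37 = 0.3478
Wq(M/M/1) = ρ/(μ−λ) = 0.3478/91.55 = 0.003799 hr
Wq(M/D/1) = ρ/(2(μ−λ)) = 0.001899 hr
Savings = 0.003799 − 0.001899 = 0.001899 hr

Final: 0.001899 hr


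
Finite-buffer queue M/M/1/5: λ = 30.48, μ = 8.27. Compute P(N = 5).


ρ = λ/μ = 30.48/8.27 = 3.6856
P_K = (1−ρ)ρ^K/(1−ρ^(K+1)) = (-2.6856·680.060054)/(1 − 2506.436571)
= -1826.376517/-2505.436571 = 0.728965

Final: 0.728965


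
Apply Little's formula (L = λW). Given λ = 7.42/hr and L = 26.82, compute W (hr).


W = L/λ = 26.82/7.42 = 3.6146 hr

Final: 3.6146 hr


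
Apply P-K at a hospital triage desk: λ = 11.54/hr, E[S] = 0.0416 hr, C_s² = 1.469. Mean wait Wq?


ρ = λ·E[S] = 11.54·0.0416 = 0.4801
E[S²] = E[S]²(1+C_s²) = 0.0416²·(1+1.469) = 0.004273
Wq = λ·E[S²]/(2(1−ρ)) = 11.54·0.004273/(2·0.5199) = 0.04742 hr

Final: 0.04742 hr


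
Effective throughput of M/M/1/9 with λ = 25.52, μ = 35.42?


ρ = 0.7205; P_K = (1−ρ)ρ^9/(1−ρ^10) = 0.015197
λ_eff = λ(1 − P_K) = 25.52·(1 − 0.015197) = 25.52·0.984803 = 25.1322 /hr

Final: 25.1322 /hr


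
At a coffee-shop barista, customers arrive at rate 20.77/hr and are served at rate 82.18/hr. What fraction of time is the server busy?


ρ = λ/μ = 20.77/82.18 = 0.2527

Final: 0.2527


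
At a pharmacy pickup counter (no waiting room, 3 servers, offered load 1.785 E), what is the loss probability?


B(c,a) = (a^c/c!) / Σ_{k=0}^{c} a^k/k!
a^3/3! = 0.947902
Σ terms (k=0..3): 1.00000 + 1.78500 + 1.59311 + 0.94790 = 5.326014
B = 0.947902/5.326014 = 0.177976

Final: 0.177976


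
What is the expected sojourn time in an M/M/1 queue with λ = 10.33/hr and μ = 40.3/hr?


W = 1/(μ−λ) = 1/(40.3 − 10.33) = 1/29.97 = 0.03337 hr

Final: 0.03337 hr


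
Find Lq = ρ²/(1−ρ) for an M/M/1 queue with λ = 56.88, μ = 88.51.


ρ = 56.88/88.51 = 0.6426
Lq = ρ²/(1−ρ) = 0.4130/0.3574 = 1.1557

Final: 1.1557


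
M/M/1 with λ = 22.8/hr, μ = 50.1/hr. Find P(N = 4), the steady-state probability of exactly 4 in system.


ρ = 22.8/50.1 = 0.4551
P_n = (1−ρ)·ρ^n = (1 − 0.4551)·0.4551^4 = 0.5449·0.042893 = 0.023373

Final: 0.023373


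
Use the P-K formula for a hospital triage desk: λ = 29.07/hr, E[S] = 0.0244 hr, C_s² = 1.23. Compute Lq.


ρ = λ·E[S] = 29.07·0.0244 = 0.7093
Lq = ρ²(1+C_s²)/(2(1−ρ)) = 0.5031·(1+1.23)/(2·0.2907)
= 0.5031·2.2300/0.5814 = 1.92980

Final: 1.92980


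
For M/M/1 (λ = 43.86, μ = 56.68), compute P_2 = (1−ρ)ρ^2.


ρ = 43.86/56.68 = 0.7738
P_n = (1−ρ)·ρ^n = (1 − 0.7738)·0.7738^2 = 0.2262·0.598794 = 0.135437

Final: 0.135437


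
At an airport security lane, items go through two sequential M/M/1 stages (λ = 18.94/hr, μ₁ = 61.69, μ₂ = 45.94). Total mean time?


Each node sees arrival rate λ = 18.94/hr (tandem ⇒ throughput preserved).
W₁ = 1/(μ₁−λ) = 1/(61.69−18.94) = 0.02339 hr
W₂ = 1/(μ₂−λ) = 1/(45.94−18.94) = 0.03704 hr
W_total = W₁ + W₂ = 0.02339 + 0.03704 = 0.06043 hr

Final: 0.06043 hr


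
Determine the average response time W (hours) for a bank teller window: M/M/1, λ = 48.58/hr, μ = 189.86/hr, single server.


W = 1/(μ−λ) = 1/(189.86 − 48.58) = 1/141.28 = 0.007078 hr

Final: 0.007078 hr


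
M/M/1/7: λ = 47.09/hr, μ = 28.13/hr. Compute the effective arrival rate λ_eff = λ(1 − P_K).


ρ = 1.6740; P_K = (1−ρ)ρ^7/(1−ρ^8) = 0.409270
λ_eff = λ(1 − P_K) = 47.09·(1 − 0.409270) = 47.09·0.590730 = 27.8175 /hr

Final: 27.8175 /hr


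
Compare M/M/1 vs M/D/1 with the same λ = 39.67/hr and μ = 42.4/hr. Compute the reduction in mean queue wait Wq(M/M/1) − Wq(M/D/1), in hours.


ρ = 39.67/42.4 = 0.9356
Wq(M/M/1) = ρ/(μ−λ) = 0.9356/2.73 = 0.34272 hr
Wq(M/D/1) = ρ/(2(μ−λ)) = 0.17136 hr
Savings = 0.34272 − 0.17136 = 0.17136 hr

Final: 0.17136 hr


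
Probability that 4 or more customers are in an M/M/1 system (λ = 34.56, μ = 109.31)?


ρ = 34.56/109.31 = 0.3162
P(N ≥ n) = ρ^n = 0.3162^4 = 0.009992

Final: 0.009992


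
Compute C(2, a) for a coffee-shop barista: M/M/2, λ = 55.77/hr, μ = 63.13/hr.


a = λ/μ = 0.8834; ρ = a/2 = 0.4417
P₀ = 0.387244 (from M/M/c formula)
C(c,a) = [a^c/(c!(1−ρ))]·P₀ = [0.78042/(2·0.5583)]·0.387244
= 0.69894·0.387244 = 0.270659

Final: 0.270659


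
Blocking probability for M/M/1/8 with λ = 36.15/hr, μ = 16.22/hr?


ρ = λ/μ = 36.15/16.22 = 2.2287
P_K = (1−ρ)ρ^K/(1−ρ^(K+1)) = (-1.2287·608.778931)/(1 − 1356.803845)
= -748.024914/-1355.803845 = 0.551721

Final: 0.551721


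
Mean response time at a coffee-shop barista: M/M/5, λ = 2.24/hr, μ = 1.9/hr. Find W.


a = 1.1789; ρ = 0.2358; P₀ = 0.307471
Lq = P₀·a^c·ρ/(c!(1−ρ)²) = 0.002356
Wq = Lq/λ = 0.002356/2.24 = 0.001052 hr
W = Wq + 1/μ = 0.001052 + 0.52632 = 0.52737 hr

Final: 0.52737 hr


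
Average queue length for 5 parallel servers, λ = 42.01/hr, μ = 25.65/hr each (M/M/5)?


a = λ/μ = 1.6378; ρ = a/5 = 0.3276
P₀ = 0.193907
Lq = P₀·a^c·ρ / (c!·(1−ρ)²) = 0.193907·11.78492·0.3276/(120·0.45217)
= 0.01380

Final: 0.01380


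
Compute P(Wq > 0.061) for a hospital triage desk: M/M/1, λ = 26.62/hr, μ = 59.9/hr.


ρ = 26.62/59.9 = 0.4444
P(Wq > t) = ρ·e^{−(μ−λ)t} = 0.4444·e^{−2.0301}
= 0.4444·0.131325 = 0.058362

Final: 0.058362


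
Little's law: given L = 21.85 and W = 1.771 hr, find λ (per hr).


λ = L/W = 21.85/1.771 = 12.3377 /hr

Final: 12.3377 /hr


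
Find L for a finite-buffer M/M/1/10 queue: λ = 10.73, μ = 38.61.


ρ = 10.73/38.61 = 0.2779
L = ρ[1 − (K+1)ρ^K + Kρ^(K+1)] / [(1−ρ)(1−ρ^(K+1))]
Numerator: 0.2779·(1 − 11·0.000002748 + 10·0.0000007637) = 0.277901
Denominator: (0.7221)·(0.999999) = 0.722092
L = 0.277901/0.722092 = 0.3849

Final: 0.3849


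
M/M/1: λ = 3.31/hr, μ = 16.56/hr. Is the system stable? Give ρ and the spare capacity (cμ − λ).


Total capacity cμ = 1·16.56 = 16.56/hr
ρ = λ/(cμ) = 3.31/16.56 = 0.1999
Stable ⇔ ρ < 1: YES
Spare capacity = cμ − λ = 16.56 − 3.31 = 13.25/hr

Final: ρ = 0.1999; stable; margin = 13.25/hr


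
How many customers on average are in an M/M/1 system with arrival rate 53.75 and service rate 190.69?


ρ = λ/μ = 53.75/190.69 = 0.2819
L = ρ/(1−ρ) = 0.2819/(1 − 0.2819) = 0.2819/0.7181 = 0.3925

Final: 0.3925


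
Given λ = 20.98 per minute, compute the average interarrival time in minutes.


Mean interarrival time = 1/λ = 1/20.98 minute = 0.04766 minute
In minutes: 0.04766 × 1 = 0.04766 min

Final: 0.04766 min


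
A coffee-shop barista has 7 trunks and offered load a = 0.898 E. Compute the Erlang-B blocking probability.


B(c,a) = (a^c/c!) / Σ_{k=0}^{c} a^k/k!
a^7/7! = 0.00009343
Σ terms (k=0..7): 1.00000 + 0.89800 + 0.40320 + 0.12069 + 0.02710 + 0.004866 + 0.0007283 + 0.00009343 = 2.454677
B = 0.00009343/2.454677 = 0.00003806

Final: 0.00003806


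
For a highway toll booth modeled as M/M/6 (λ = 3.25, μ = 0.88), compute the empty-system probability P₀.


a = λ/μ = 3.25/0.88 = 3.6932; ρ = a/c = 0.6155
Σ_{k=0}^{5} a^k/k! (terms k=0..5) = 1.00000 + 3.69318 + 6.81980 + 8.39558 + 7.75160 + 5.72562 = 33.38578
Tail: a^6/(6!(1−ρ)) = 2537.48879/(720·0.3845) = 9.16663
P₀ = 1/(33.38578 + 9.16663) = 1/42.55240 = 0.023500

Final: 0.023500


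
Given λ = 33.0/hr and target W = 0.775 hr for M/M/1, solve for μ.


W = 1/(μ−λ) ⇒ μ − λ = 1/W = 1/0.775 = 1.2903
μ = λ + 1/W = 33.0 + 1.2903 = 34.2903 per hr

Final: 34.2903 /hr


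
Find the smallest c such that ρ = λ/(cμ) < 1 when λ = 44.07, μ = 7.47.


Stability requires cμ > λ ⇔ c > λ/μ.
λ/μ = 44.07/7.47 = 5.8996
Minimum integer c = ⌊5.8996⌋ + 1 = 6
Check: 6·7.47 = 44.82 > 44.07, while 5·7.47 = 37.35 ≤ 44.07

Final: 6 servers


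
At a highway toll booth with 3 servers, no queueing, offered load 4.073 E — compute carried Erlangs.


B(3,4.073) = 0.457240 (Erlang-B)
Carried load = a(1 − B) = 4.073·(1 − 0.457240) = 4.073·0.542760 = 2.2107 E

Final: 2.2107 Erlangs


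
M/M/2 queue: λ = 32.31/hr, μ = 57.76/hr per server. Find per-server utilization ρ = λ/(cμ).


ρ = λ/(cμ) = 32.31/(2·57.76) = 32.31/115.52 = 0.2797

Final: 0.2797


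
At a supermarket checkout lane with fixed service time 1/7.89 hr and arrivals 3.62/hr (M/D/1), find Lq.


ρ = 3.62/7.89 = 0.4588
M/D/1: Lq = ρ²/(2(1−ρ)) = 0.2105/(2·0.5412) = 0.19448

Final: 0.19448


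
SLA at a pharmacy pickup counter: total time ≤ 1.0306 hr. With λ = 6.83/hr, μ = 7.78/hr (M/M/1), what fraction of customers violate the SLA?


W ~ Exponential(μ−λ) for M/M/1.
μ − λ = 7.78 − 6.83 = 0.9500
P(W > t) = e^{−(μ−λ)t} = e^{−0.9791} = 0.375660

Final: 0.375660


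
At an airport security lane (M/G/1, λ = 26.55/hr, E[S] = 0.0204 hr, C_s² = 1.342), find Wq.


ρ = λ·E[S] = 26.55·0.0204 = 0.5416
E[S²] = E[S]²(1+C_s²) = 0.0204²·(1+1.342) = 0.0009746
Wq = λ·E[S²]/(2(1−ρ)) = 26.55·0.0009746/(2·0.4584) = 0.02823 hr

Final: 0.02823 hr


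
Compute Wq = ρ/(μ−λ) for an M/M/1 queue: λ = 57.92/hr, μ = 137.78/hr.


ρ = 57.92/137.78 = 0.4204
Wq = ρ/(μ−λ) = 0.4204/(137.78 − 57.92) = 0.4204/79.86 = 0.005264 hr

Final: 0.005264 hr


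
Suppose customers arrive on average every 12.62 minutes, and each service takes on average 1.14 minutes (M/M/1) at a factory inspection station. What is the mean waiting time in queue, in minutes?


λ = 60/12.62 = 4.7544 /hr
μ = 60/1.14 = 52.6316 /hr
ρ = λ/μ = 4.7544/52.6316 = 0.09033
Wq = ρ/(μ−λ) = 0.09033/(52.6316−4.7544) = 0.001887 hr
In minutes: 0.001887·60 = 0.1132 min

Final: 0.1132 min


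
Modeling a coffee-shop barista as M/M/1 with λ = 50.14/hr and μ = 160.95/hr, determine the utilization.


ρ = λ/μ = 50.14/160.95 = 0.3115

Final: 0.3115


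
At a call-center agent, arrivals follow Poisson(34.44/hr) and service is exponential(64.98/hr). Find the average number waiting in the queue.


ρ = 34.44/64.98 = 0.5300
Lq = ρ²/(1−ρ) = 0.2809/0.4700 = 0.5977

Final: 0.5977


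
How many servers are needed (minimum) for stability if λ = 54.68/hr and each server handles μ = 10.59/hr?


Stability requires cμ > λ ⇔ c > λ/μ.
λ/μ = 54.68/10.59 = 5.1634
Minimum integer c = ⌊5.1634⌋ + 1 = 6
Check: 6·10.59 = 63.54 > 54.68, while 5·10.59 = 52.95 ≤ 54.68

Final: 6 servers


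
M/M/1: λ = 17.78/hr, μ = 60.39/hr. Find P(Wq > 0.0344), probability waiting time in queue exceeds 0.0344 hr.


ρ = 17.78/60.39 = 0.2944
P(Wq > t) = ρ·e^{−(μ−λ)t} = 0.2944·e^{−1.4658}
= 0.2944·0.230897 = 0.067981

Final: 0.067981


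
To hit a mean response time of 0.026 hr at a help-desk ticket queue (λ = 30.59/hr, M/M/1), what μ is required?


W = 1/(μ−λ) ⇒ μ − λ = 1/W = 1/0.026 = 38.4615
μ = λ + 1/W = 30.59 + 38.4615 = 69.0515 per hr

Final: 69.0515 /hr


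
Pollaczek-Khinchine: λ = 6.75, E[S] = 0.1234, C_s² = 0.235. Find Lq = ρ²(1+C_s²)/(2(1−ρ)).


ρ = λ·E[S] = 6.75·0.1234 = 0.8329
Lq = ρ²(1+C_s²)/(2(1−ρ)) = 0.6938·(1+0.235)/(2·0.1671)
= 0.6938·1.2350/0.3341 = 2.56465

Final: 2.56465


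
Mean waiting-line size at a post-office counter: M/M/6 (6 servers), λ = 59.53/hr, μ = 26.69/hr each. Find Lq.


a = λ/μ = 2.2304; ρ = a/6 = 0.3717
P₀ = 0.107175
Lq = P₀·a^c·ρ / (c!·(1−ρ)²) = 0.107175·123.11865·0.3717/(720·0.39471)
= 0.01726

Final: 0.01726


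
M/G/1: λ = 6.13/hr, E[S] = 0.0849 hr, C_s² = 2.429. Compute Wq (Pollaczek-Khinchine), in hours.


ρ = λ·E[S] = 6.13·0.0849 = 0.5204
E[S²] = E[S]²(1+C_s²) = 0.0849²·(1+2.429) = 0.024716
Wq = λ·E[S²]/(2(1−ρ)) = 6.13·0.024716/(2·0.4796) = 0.15797 hr

Final: 0.15797 hr


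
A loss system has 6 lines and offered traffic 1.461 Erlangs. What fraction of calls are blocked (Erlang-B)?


B(c,a) = (a^c/c!) / Σ_{k=0}^{c} a^k/k!
a^6/6! = 0.013507
Σ terms (k=0..6): 1.00000 + 1.46100 + 1.06726 + 0.51976 + 0.18984 + 0.05547 + 0.01351 = 4.306836
B = 0.013507/4.306836 = 0.003136

Final: 0.003136


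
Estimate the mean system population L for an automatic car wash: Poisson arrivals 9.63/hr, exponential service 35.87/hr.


ρ = λ/μ = 9.63/35.87 = 0.2685
L = ρ/(1−ρ) = 0.2685/(1 − 0.2685) = 0.2685/0.7315 = 0.3670

Final: 0.3670


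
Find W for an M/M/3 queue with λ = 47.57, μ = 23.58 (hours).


a = 2.0174; ρ = 0.6725; P₀ = 0.108340
Lq = P₀·a^c·ρ/(c!(1−ρ)²) = 0.92929
Wq = Lq/λ = 0.92929/47.57 = 0.01954 hr
W = Wq + 1/μ = 0.01954 + 0.04241 = 0.06194 hr

Final: 0.06194 hr


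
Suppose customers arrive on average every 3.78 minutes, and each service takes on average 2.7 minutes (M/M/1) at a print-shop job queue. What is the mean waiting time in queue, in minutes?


λ = 60/3.78 = 15.8730 /hr
μ = 60/2.7 = 22.2222 /hr
ρ = λ/μ = 15.8730/22.2222 = 0.7143
Wq = ρ/(μ−λ) = 0.7143/(22.2222−15.8730) = 0.11250 hr
In minutes: 0.11250·60 = 6.750 min

Final: 6.750 min


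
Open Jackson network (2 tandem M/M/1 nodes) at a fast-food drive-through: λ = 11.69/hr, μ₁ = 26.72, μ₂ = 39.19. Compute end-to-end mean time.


Each node sees arrival rate λ = 11.69/hr (tandem ⇒ throughput preserved).
W₁ = 1/(μ₁−λ) = 1/(26.72−11.69) = 0.06653 hr
W₂ = 1/(μ₂−λ) = 1/(39.19−11.69) = 0.03636 hr
W_total = W₁ + W₂ = 0.06653 + 0.03636 = 0.10290 hr

Final: 0.10290 hr


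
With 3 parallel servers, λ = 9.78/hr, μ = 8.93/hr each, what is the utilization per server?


ρ = λ/(cμ) = 9.78/(3·8.93) = 9.78/26.79 = 0.3651

Final: 0.3651


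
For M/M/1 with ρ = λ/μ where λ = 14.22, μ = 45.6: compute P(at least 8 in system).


ρ = 14.22/45.6 = 0.3118
P(N ≥ n) = ρ^n = 0.3118^8 = 0.00008943

Final: 0.00008943


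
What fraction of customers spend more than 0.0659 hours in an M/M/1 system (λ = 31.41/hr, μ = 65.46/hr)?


W ~ Exponential(μ−λ) for M/M/1.
μ − λ = 65.46 − 31.41 = 34.0500
P(W > t) = e^{−(μ−λ)t} = e^{−2.2439} = 0.106045

Final: 0.106045


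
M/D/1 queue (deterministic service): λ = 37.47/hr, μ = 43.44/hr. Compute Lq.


ρ = 37.47/43.44 = 0.8626
M/D/1: Lq = ρ²/(2(1−ρ)) = 0.7440/(2·0.1374) = 2.70691

Final: 2.70691


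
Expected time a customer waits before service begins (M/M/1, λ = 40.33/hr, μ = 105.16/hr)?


ρ = 40.33/105.16 = 0.3835
Wq = ρ/(μ−λ) = 0.3835/(105.16 − 40.33) = 0.3835/64.83 = 0.005916 hr

Final: 0.005916 hr


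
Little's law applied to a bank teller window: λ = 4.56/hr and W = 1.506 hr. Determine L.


L = λW = 4.56·1.506 = 6.8674

Final: 6.8674


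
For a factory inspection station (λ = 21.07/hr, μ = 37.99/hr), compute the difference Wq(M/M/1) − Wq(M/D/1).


ρ = 21.07/37.99 = 0.5546
Wq(M/M/1) = ρ/(μ−λ) = 0.5546/16.92 = 0.03278 hr
Wq(M/D/1) = ρ/(2(μ−λ)) = 0.01639 hr
Savings = 0.03278 − 0.01639 = 0.01639 hr

Final: 0.01639 hr


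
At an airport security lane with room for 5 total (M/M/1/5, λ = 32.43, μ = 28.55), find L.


ρ = 32.43/28.55 = 1.1359
L = ρ[1 − (K+1)ρ^K + Kρ^(K+1)] / [(1−ρ)(1−ρ^(K+1))]
Numerator: 1.1359·(1 − 6·1.891055 + 5·2.148053) = 0.447472
Denominator: (-0.1359)·(-1.148053) = 0.156023
L = 0.447472/0.156023 = 2.8680

Final: 2.8680


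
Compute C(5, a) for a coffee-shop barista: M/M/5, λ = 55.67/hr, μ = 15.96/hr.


a = λ/μ = 3.4881; ρ = a/5 = 0.6976
P₀ = 0.026286 (from M/M/c formula)
C(c,a) = [a^c/(c!(1−ρ))]·P₀ = [516.34702/(120·0.3024)]·0.026286
= 14.23004·0.026286 = 0.374055

Final: 0.374055


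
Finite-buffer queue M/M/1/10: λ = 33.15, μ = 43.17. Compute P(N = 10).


ρ = λ/μ = 33.15/43.17 = 0.7679
P_K = (1−ρ)ρ^K/(1−ρ^(K+1)) = (0.2321·0.071288)/(1 − 0.054741)
= 0.016546/0.945259 = 0.017505

Final: 0.017505


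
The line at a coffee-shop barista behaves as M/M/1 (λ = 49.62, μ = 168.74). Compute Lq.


ρ = 49.62/168.74 = 0.2941
Lq = ρ²/(1−ρ) = 0.08647/0.7059 = 0.1225

Final: 0.1225


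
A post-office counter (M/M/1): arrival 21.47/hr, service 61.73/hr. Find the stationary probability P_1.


ρ = 21.47/61.73 = 0.3478
P_n = (1−ρ)·ρ^n = (1 − 0.3478)·0.3478^1 = 0.6522·0.347805 = 0.226837

Final: 0.226837


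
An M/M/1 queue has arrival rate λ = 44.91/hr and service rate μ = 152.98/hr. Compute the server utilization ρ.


ρ = λ/μ = 44.91/152.98 = 0.2936

Final: 0.2936


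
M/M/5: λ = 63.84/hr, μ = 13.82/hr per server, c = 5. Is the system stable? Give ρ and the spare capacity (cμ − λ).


Total capacity cμ = 5·13.82 = 69.10/hr
ρ = λ/(cμ) = 63.84/69.10 = 0.9239
Stable ⇔ ρ < 1: YES
Spare capacity = cμ − λ = 69.10 − 63.84 = 5.26/hr

Final: ρ = 0.9239; stable; margin = 5.26/hr


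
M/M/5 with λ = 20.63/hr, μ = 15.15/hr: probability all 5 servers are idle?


a = λ/μ = 20.63/15.15 = 1.3617; ρ = a/c = 0.2723
Σ_{k=0}^{4} a^k/k! (terms k=0..4) = 1.00000 + 1.36172 + 0.92714 + 0.42083 + 0.14326 = 3.85295
Tail: a^5/(5!(1−ρ)) = 4.68202/(120·0.7277) = 0.05362
P₀ = 1/(3.85295 + 0.05362) = 1/3.90657 = 0.255979

Final: 0.255979


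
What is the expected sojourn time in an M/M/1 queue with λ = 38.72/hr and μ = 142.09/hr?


W = 1/(μ−λ) = 1/(142.09 − 38.72) = 1/103.37 = 0.009674 hr

Final: 0.009674 hr


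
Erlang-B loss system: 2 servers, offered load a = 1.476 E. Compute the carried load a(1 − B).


B(2,1.476) = 0.305526 (Erlang-B)
Carried load = a(1 − B) = 1.476·(1 − 0.305526) = 1.476·0.694474 = 1.0250 E

Final: 1.0250 Erlangs


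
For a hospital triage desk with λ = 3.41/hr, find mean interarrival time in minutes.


Mean interarrival time = 1/λ = 1/3.41 hour = 0.29326 hour
In minutes: 0.29326 × 60 = 17.5953 min

Final: 17.5953 min


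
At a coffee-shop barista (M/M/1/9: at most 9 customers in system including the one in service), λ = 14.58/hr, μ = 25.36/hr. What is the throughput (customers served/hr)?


ρ = 0.5749; P_K = (1−ρ)ρ^9/(1−ρ^10) = 0.002929
λ_eff = λ(1 − P_K) = 14.58·(1 − 0.002929) = 14.58·0.997071 = 14.5373 /hr

Final: 14.5373 /hr


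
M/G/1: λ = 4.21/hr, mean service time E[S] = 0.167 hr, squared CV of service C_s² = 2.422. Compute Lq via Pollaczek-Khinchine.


ρ = λ·E[S] = 4.21·0.167 = 0.7031
Lq = ρ²(1+C_s²)/(2(1−ρ)) = 0.4943·(1+2.422)/(2·0.2969)
= 0.4943·3.4220/0.5939 = 2.84835

Final: 2.84835


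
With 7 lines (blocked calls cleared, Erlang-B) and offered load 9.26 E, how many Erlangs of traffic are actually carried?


B(7,9.26) = 0.374484 (Erlang-B)
Carried load = a(1 − B) = 9.26·(1 − 0.374484) = 9.26·0.625516 = 5.7923 E

Final: 5.7923 Erlangs


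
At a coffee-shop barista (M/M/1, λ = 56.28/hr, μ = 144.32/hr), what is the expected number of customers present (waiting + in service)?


ρ = λ/μ = 56.28/144.32 = 0.3900
L = ρ/(1−ρ) = 0.3900/(1 − 0.3900) = 0.3900/0.6100 = 0.6393

Final: 0.6393


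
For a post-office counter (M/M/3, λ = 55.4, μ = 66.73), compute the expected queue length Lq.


a = λ/μ = 0.8302; ρ = a/3 = 0.2767
P₀ = 0.433520
Lq = P₀·a^c·ρ / (c!·(1−ρ)²) = 0.433520·0.57222·0.2767/(6·0.52311)
= 0.02187

Final: 0.02187


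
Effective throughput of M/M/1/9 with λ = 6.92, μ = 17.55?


ρ = 0.3943; P_K = (1−ρ)ρ^9/(1−ρ^10) = 0.0001396
λ_eff = λ(1 − P_K) = 6.92·(1 − 0.0001396) = 6.92·0.999860 = 6.9190 /hr

Final: 6.9190 /hr


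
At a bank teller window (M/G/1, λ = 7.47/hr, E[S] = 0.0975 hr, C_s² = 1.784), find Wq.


ρ = λ·E[S] = 7.47·0.0975 = 0.7283
E[S²] = E[S]²(1+C_s²) = 0.0975²·(1+1.784) = 0.026465
Wq = λ·E[S²]/(2(1−ρ)) = 7.47·0.026465/(2·0.2717) = 0.36385 hr

Final: 0.36385 hr


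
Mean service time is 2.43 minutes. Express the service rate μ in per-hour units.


μ = 1/(service time) in consistent units.
1 hour = 60 min, so μ = 60/2.43 = 24.6914 per hour

Final: 24.6914 /hr


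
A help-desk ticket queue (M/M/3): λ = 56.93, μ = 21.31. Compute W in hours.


a = 2.6715; ρ = 0.8905; P₀ = 0.027577
Lq = P₀·a^c·ρ/(c!(1−ρ)²) = 6.50907
Wq = Lq/λ = 6.50907/56.93 = 0.11433 hr
W = Wq + 1/μ = 0.11433 + 0.04693 = 0.16126 hr

Final: 0.16126 hr


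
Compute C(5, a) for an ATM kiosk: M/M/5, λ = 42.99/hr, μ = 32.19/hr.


a = λ/μ = 1.3355; ρ = a/5 = 0.2671
P₀ = 0.262802 (from M/M/c formula)
C(c,a) = [a^c/(c!(1−ρ))]·P₀ = [4.24847/(120·0.7329)]·0.262802
= 0.04831·0.262802 = 0.012695

Final: 0.012695


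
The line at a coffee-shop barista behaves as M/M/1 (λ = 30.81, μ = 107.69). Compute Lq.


ρ = 30.81/107.69 = 0.2861
Lq = ρ²/(1−ρ) = 0.08185/0.7139 = 0.1147

Final: 0.1147


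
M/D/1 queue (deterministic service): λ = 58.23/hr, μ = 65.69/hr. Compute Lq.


ρ = 58.23/65.69 = 0.8864
M/D/1: Lq = ρ²/(2(1−ρ)) = 0.7858/(2·0.1136) = 3.45960

Final: 3.45960


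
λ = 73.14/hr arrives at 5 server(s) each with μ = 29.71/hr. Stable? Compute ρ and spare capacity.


Total capacity cμ = 5·29.71 = 148.55/hr
ρ = λ/(cμ) = 73.14/148.55 = 0.4924
Stable ⇔ ρ < 1: YES
Spare capacity = cμ − λ = 148.55 − 73.14 = 75.41/hr

Final: ρ = 0.4924; stable; margin = 75.41/hr


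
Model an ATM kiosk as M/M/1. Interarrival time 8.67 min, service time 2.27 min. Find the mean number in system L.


λ = 60/8.67 = 6.9204 /hr
μ = 60/2.27 = 26.4317 /hr
ρ = λ/μ = 6.9204/26.4317 = 0.2618
L = ρ/(1−ρ) = 0.2618/0.7382 = 0.3547

Final: 0.3547


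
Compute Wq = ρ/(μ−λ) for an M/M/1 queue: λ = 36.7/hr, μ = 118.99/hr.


ρ = 36.7/118.99 = 0.3084
Wq = ρ/(μ−λ) = 0.3084/(118.99 − 36.7) = 0.3084/82.29 = 0.003748 hr

Final: 0.003748 hr


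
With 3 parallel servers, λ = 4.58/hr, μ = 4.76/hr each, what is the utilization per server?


ρ = λ/(cμ) = 4.58/(3·4.76) = 4.58/14.28 = 0.3207

Final: 0.3207


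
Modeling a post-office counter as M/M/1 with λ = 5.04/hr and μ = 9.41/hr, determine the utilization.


ρ = λ/μ = 5.04/9.41 = 0.5356

Final: 0.5356


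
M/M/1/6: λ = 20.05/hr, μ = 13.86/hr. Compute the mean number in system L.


ρ = 20.05/13.86 = 1.4466
L = ρ[1 − (K+1)ρ^K + Kρ^(K+1)] / [(1−ρ)(1−ρ^(K+1))]
Numerator: 1.4466·(1 − 7·9.164460 + 6·13.257390) = 23.714433
Denominator: (-0.4466)·(-12.257390) = 5.474260
L = 23.714433/5.474260 = 4.3320

Final: 4.3320


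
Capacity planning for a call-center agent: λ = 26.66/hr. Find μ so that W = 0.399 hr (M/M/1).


W = 1/(μ−λ) ⇒ μ − λ = 1/W = 1/0.399 = 2.5063
μ = λ + 1/W = 26.66 + 2.5063 = 29.1663 per hr

Final: 29.1663 /hr


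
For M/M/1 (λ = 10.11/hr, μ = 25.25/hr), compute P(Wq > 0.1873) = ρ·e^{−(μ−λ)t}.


ρ = 10.11/25.25 = 0.4004
P(Wq > t) = ρ·e^{−(μ−λ)t} = 0.4004·e^{−2.8357}
= 0.4004·0.058676 = 0.023494

Final: 0.023494


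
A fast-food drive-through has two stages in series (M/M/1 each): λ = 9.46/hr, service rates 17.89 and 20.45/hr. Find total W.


Each node sees arrival rate λ = 9.46/hr (tandem ⇒ throughput preserved).
W₁ = 1/(μ₁−λ) = 1/(17.89−9.46) = 0.11862 hr
W₂ = 1/(μ₂−λ) = 1/(20.45−9.46) = 0.09099 hr
W_total = W₁ + W₂ = 0.11862 + 0.09099 = 0.20962 hr

Final: 0.20962 hr


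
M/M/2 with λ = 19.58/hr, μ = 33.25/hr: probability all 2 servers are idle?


a = λ/μ = 19.58/33.25 = 0.5889; ρ = a/c = 0.2944
Σ_{k=0}^{1} a^k/k! (terms k=0..1) = 1.00000 + 0.58887 = 1.58887
Tail: a^2/(2!(1−ρ)) = 0.34677/(2·0.7056) = 0.24574
P₀ = 1/(1.58887 + 0.24574) = 1/1.83461 = 0.545074

Final: 0.545074


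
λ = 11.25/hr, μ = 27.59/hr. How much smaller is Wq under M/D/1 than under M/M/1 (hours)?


ρ = 11.25/27.59 = 0.4078
Wq(M/M/1) = ρ/(μ−λ) = 0.4078/16.34 = 0.02495 hr
Wq(M/D/1) = ρ/(2(μ−λ)) = 0.01248 hr
Savings = 0.02495 − 0.01248 = 0.01248 hr

Final: 0.01248 hr


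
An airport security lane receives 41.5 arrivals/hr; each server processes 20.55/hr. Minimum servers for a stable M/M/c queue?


Stability requires cμ > λ ⇔ c > λ/μ.
λ/μ = 41.5/20.55 = 2.0195
Minimum integer c = ⌊2.0195⌋ + 1 = 3
Check: 3·20.55 = 61.65 > 41.5, while 2·20.55 = 41.10 ≤ 41.5

Final: 3 servers


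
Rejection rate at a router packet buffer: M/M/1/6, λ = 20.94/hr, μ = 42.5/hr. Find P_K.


ρ = λ/μ = 20.94/42.5 = 0.4927
P_K = (1−ρ)ρ^K/(1−ρ^(K+1)) = (0.5073·0.014306)/(1 − 0.007049)
= 0.007257/0.992951 = 0.007309

Final: 0.007309


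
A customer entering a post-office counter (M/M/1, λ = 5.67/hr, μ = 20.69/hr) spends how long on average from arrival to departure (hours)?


W = 1/(μ−λ) = 1/(20.69 − 5.67) = 1/15.02 = 0.06658 hr

Final: 0.06658 hr


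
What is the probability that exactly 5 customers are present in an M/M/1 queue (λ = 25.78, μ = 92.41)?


ρ = 25.78/92.41 = 0.2790
P_n = (1−ρ)·ρ^n = (1 − 0.2790)·0.2790^5 = 0.7210·0.001690 = 0.001218

Final: 0.001218


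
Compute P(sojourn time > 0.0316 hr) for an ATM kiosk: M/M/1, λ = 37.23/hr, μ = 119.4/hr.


W ~ Exponential(μ−λ) for M/M/1.
μ − λ = 119.4 − 37.23 = 82.1700
P(W > t) = e^{−(μ−λ)t} = e^{−2.5966} = 0.074529

Final: 0.074529


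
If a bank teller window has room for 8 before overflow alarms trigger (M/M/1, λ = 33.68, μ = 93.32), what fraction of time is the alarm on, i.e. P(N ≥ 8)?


ρ = 33.68/93.32 = 0.3609
P(N ≥ n) = ρ^n = 0.3609^8 = 0.0002879

Final: 0.0002879


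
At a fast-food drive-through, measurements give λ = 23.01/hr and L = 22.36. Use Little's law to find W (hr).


W = L/λ = 22.36/23.01 = 0.9718 hr

Final: 0.9718 hr


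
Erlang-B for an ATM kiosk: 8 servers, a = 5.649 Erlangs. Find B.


B(c,a) = (a^c/c!) / Σ_{k=0}^{c} a^k/k!
a^8/8! = 25.718881
Σ terms (k=0..8): 1.00000 + 5.64900 + 15.95560 + 30.04440 + 42.43020 + 47.93764 + 45.13329 + 36.42256 + 25.71888 = 250.291560
B = 25.718881/250.291560 = 0.102756

Final: 0.102756


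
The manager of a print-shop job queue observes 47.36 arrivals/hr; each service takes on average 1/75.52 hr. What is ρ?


ρ = λ/μ = 47.36/75.52 = 0.6271

Final: 0.6271


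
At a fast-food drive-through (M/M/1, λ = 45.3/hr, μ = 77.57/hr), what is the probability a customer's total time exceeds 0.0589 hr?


W ~ Exponential(μ−λ) for M/M/1.
μ − λ = 77.57 − 45.3 = 32.2700
P(W > t) = e^{−(μ−λ)t} = e^{−1.9007} = 0.149464

Final: 0.149464


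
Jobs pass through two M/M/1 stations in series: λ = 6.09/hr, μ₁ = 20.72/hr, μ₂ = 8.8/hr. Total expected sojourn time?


Each node sees arrival rate λ = 6.09/hr (tandem ⇒ throughput preserved).
W₁ = 1/(μ₁−λ) = 1/(20.72−6.09) = 0.06835 hr
W₂ = 1/(μ₂−λ) = 1/(8.8−6.09) = 0.36900 hr
W_total = W₁ + W₂ = 0.06835 + 0.36900 = 0.43736 hr

Final: 0.43736 hr


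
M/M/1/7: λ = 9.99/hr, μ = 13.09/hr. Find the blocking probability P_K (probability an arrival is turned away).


ρ = λ/μ = 9.99/13.09 = 0.7632
P_K = (1−ρ)ρ^K/(1−ρ^(K+1)) = (0.2368·0.150793)/(1 − 0.115082)
= 0.035711/0.884918 = 0.040355

Final: 0.040355


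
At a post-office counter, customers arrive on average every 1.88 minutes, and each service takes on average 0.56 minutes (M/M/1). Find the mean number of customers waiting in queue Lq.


λ = 60/1.88 = 31.9149 /hr
μ = 60/0.56 = 107.1429 /hr
ρ = λ/μ = 31.9149/107.1429 = 0.2979
Lq = ρ²/(1−ρ) = 0.08873/0.7021 = 0.1264

Final: 0.1264


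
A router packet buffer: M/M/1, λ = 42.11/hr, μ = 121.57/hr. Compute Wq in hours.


ρ = 42.11/121.57 = 0.3464
Wq = ρ/(μ−λ) = 0.3464/(121.57 − 42.11) = 0.3464/79.46 = 0.004359 hr

Final: 0.004359 hr


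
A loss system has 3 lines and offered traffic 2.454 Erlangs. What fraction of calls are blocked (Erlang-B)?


B(c,a) = (a^c/c!) / Σ_{k=0}^{c} a^k/k!
a^3/3! = 2.463045
Σ terms (k=0..3): 1.00000 + 2.45400 + 3.01106 + 2.46305 = 8.928103
B = 2.463045/8.928103 = 0.275876

Final: 0.275876


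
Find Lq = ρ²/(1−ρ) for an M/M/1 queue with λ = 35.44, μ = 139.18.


ρ = 35.44/139.18 = 0.2546
Lq = ρ²/(1−ρ) = 0.06484/0.7454 = 0.08699

Final: 0.08699


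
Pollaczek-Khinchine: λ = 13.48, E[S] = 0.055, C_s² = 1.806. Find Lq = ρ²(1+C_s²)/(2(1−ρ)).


ρ = λ·E[S] = 13.48·0.055 = 0.7414
Lq = ρ²(1+C_s²)/(2(1−ρ)) = 0.5497·(1+1.806)/(2·0.2586)
= 0.5497·2.8060/0.5172 = 2.98218

Final: 2.98218


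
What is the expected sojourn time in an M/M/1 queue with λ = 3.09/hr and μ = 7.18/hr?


W = 1/(μ−λ) = 1/(7.18 − 3.09) = 1/4.09 = 0.2445 hr

Final: 0.2445 hr


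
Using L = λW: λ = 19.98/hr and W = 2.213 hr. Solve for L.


L = λW = 19.98·2.213 = 44.2157

Final: 44.2157


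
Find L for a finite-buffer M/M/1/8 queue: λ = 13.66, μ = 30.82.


ρ = 13.66/30.82 = 0.4432
L = ρ[1 − (K+1)ρ^K + Kρ^(K+1)] / [(1−ρ)(1−ρ^(K+1))]
Numerator: 0.4432·(1 − 9·0.001489 + 8·0.0006600) = 0.439619
Denominator: (0.5568)·(0.999340) = 0.556414
L = 0.439619/0.556414 = 0.7901

Final: 0.7901


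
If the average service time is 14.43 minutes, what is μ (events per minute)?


μ = 1/(service time) in consistent units.
1 minute = 1 min, so μ = 1/14.43 = 0.06930 per minute

Final: 0.06930 /min


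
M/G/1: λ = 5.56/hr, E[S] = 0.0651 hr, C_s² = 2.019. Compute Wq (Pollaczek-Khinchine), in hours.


ρ = λ·E[S] = 5.56·0.0651 = 0.3620
E[S²] = E[S]²(1+C_s²) = 0.0651²·(1+2.019) = 0.012795
Wq = λ·E[S²]/(2(1−ρ)) = 5.56·0.012795/(2·0.6380) = 0.05575 hr

Final: 0.05575 hr


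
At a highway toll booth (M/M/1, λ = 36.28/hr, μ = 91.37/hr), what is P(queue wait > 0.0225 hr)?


ρ = 36.28/91.37 = 0.3971
P(Wq > t) = ρ·e^{−(μ−λ)t} = 0.3971·e^{−1.2395}
= 0.3971·0.289522 = 0.114959

Final: 0.114959


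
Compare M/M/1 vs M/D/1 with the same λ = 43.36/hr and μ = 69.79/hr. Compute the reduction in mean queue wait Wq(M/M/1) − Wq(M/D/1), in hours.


ρ = 43.36/69.79 = 0.6213
Wq(M/M/1) = ρ/(μ−λ) = 0.6213/26.43 = 0.02351 hr
Wq(M/D/1) = ρ/(2(μ−λ)) = 0.01175 hr
Savings = 0.02351 − 0.01175 = 0.01175 hr

Final: 0.01175 hr


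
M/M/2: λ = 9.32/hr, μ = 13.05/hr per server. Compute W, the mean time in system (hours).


a = 0.7142; ρ = 0.3571; P₀ = 0.473744
Lq = P₀·a^c·ρ/(c!(1−ρ)²) = 0.10438
Wq = Lq/λ = 0.10438/9.32 = 0.01120 hr
W = Wq + 1/μ = 0.01120 + 0.07663 = 0.08783 hr

Final: 0.08783 hr


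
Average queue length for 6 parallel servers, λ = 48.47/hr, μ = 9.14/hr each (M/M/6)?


a = λ/μ = 5.3031; ρ = a/6 = 0.8838
P₀ = 0.002638
Lq = P₀·a^c·ρ / (c!·(1−ρ)²) = 0.002638·22241.33973·0.8838/(720·0.01349)
= 5.33834

Final: 5.33834


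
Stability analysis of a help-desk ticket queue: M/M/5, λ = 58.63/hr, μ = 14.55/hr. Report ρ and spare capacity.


Total capacity cμ = 5·14.55 = 72.75/hr
ρ = λ/(cμ) = 58.63/72.75 = 0.8059
Stable ⇔ ρ < 1: YES
Spare capacity = cμ − λ = 72.75 − 58.63 = 14.12/hr

Final: ρ = 0.8059; stable; margin = 14.12/hr


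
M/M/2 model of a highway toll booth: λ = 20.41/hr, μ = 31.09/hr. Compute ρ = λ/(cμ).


ρ = λ/(cμ) = 20.41/(2·31.09) = 20.41/62.18 = 0.3282

Final: 0.3282


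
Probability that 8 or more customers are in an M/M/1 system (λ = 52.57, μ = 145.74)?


ρ = 52.57/145.74 = 0.3607
P(N ≥ n) = ρ^n = 0.3607^8 = 0.0002866

Final: 0.0002866


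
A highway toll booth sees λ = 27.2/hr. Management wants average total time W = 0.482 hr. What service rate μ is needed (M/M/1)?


W = 1/(μ−λ) ⇒ μ − λ = 1/W = 1/0.482 = 2.0747
μ = λ + 1/W = 27.2 + 2.0747 = 29.2747 per hr

Final: 29.2747 /hr


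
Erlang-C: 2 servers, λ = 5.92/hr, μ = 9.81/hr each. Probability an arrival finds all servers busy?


a = λ/μ = 0.6035; ρ = a/2 = 0.3017
P₀ = 0.536413 (from M/M/c formula)
C(c,a) = [a^c/(c!(1−ρ))]·P₀ = [0.36417/(2·0.6983)]·0.536413
= 0.26077·0.536413 = 0.139879

Final: 0.139879


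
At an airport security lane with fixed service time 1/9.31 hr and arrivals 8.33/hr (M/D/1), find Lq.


ρ = 8.33/9.31 = 0.8947
M/D/1: Lq = ρ²/(2(1−ρ)) = 0.8006/(2·0.1053) = 3.80263

Final: 3.80263


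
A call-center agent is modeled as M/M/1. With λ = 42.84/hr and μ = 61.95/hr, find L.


ρ = λ/μ = 42.84/61.95 = 0.6915
L = ρ/(1−ρ) = 0.6915/(1 − 0.6915) = 0.6915/0.3085 = 2.2418

Final: 2.2418


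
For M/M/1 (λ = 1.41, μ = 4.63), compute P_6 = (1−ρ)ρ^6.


ρ = 1.41/4.63 = 0.3045
P_n = (1−ρ)·ρ^n = (1 − 0.3045)·0.3045^6 = 0.6955·0.0007977 = 0.0005548

Final: 0.0005548


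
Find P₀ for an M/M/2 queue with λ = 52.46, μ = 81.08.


a = λ/μ = 52.46/81.08 = 0.6470; ρ = a/c = 0.3235
Σ_{k=0}^{1} a^k/k! (terms k=0..1) = 1.00000 + 0.64702 = 1.64702
Tail: a^2/(2!(1−ρ)) = 0.41863/(2·0.6765) = 0.30941
P₀ = 1/(1.64702 + 0.30941) = 1/1.95643 = 0.511136

Final: 0.511136


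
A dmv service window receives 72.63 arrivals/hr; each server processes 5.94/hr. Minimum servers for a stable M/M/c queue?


Stability requires cμ > λ ⇔ c > λ/μ.
λ/μ = 72.63/5.94 = 12.2273
Minimum integer c = ⌊12.2273⌋ + 1 = 13
Check: 13·5.94 = 77.22 > 72.63, while 12·5.94 = 71.28 ≤ 72.63

Final: 13 servers


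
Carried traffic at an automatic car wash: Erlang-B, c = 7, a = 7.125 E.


B(7,7.125) = 0.256576 (Erlang-B)
Carried load = a(1 − B) = 7.125·(1 − 0.256576) = 7.125·0.743424 = 5.2969 E

Final: 5.2969 Erlangs


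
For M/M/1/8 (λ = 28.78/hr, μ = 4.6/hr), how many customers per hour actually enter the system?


ρ = 6.2565; P_K = (1−ρ)ρ^8/(1−ρ^9) = 0.840167
λ_eff = λ(1 − P_K) = 28.78·(1 − 0.840167) = 28.78·0.159833 = 4.6000 /hr

Final: 4.6000 /hr


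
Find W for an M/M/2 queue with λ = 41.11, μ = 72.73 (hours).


a = 0.5652; ρ = 0.2826; P₀ = 0.559307
Lq = P₀·a^c·ρ/(c!(1−ρ)²) = 0.04907
Wq = Lq/λ = 0.04907/41.11 = 0.001194 hr
W = Wq + 1/μ = 0.001194 + 0.01375 = 0.01494 hr

Final: 0.01494 hr


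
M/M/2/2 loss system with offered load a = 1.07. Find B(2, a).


B(c,a) = (a^c/c!) / Σ_{k=0}^{c} a^k/k!
a^2/2! = 0.572450
Σ terms (k=0..2): 1.00000 + 1.07000 + 0.57245 = 2.642450
B = 0.572450/2.642450 = 0.216636

Final: 0.216636


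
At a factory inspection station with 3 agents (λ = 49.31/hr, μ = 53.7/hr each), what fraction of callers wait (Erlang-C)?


a = λ/μ = 0.9182; ρ = a/3 = 0.3061
P₀ = 0.395914 (from M/M/c formula)
C(c,a) = [a^c/(c!(1−ρ))]·P₀ = [0.77425/(6·0.6939)]·0.395914
= 0.18596·0.395914 = 0.073625

Final: 0.073625
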